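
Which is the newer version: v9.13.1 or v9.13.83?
v9.13.83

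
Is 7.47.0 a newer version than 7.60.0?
No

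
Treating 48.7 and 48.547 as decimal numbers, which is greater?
48.7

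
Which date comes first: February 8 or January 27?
January 27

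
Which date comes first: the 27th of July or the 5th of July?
the 5th of July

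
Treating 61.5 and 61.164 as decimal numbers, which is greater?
61.5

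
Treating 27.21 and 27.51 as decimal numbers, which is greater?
27.51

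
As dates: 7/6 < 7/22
True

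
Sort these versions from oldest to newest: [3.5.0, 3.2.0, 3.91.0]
[3.2.0, 3.5.0, 3.91.0]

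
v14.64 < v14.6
False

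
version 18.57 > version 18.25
True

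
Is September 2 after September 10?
No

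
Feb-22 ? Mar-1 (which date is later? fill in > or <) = <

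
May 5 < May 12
True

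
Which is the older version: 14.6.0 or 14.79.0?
14.6.0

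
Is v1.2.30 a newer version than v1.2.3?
Yes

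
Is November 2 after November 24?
No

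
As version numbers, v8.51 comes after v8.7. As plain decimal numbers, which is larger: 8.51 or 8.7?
8.7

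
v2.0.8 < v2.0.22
True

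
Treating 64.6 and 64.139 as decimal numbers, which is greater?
64.6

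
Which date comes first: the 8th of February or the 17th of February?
the 8th of February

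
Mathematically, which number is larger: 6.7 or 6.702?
6.702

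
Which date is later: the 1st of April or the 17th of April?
the 17th of April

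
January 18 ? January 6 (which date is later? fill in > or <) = >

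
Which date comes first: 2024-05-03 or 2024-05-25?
2024-05-03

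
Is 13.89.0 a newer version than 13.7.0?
Yes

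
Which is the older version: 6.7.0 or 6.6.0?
6.6.0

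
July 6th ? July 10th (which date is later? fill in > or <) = <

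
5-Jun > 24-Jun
False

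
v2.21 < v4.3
True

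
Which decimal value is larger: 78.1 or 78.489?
78.489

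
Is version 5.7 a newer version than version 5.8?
No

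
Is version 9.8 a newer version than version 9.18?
No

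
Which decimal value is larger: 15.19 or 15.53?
15.53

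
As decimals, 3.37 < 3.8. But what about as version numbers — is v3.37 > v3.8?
True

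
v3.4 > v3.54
False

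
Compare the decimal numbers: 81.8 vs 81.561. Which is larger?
81.8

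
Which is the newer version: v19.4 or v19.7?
v19.7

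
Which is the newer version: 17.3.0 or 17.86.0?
17.86.0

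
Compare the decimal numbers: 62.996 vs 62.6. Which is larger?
62.996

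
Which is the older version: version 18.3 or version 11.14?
version 11.14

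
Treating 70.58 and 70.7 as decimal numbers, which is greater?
70.7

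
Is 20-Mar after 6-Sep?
No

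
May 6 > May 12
False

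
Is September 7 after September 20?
No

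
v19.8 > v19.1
True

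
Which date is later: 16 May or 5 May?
16 May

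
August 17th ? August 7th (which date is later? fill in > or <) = >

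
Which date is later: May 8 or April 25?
May 8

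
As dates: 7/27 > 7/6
True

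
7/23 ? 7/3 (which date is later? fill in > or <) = >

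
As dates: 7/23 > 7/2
True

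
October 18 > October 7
True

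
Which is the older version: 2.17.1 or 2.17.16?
2.17.1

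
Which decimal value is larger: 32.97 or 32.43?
32.97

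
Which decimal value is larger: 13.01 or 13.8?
13.8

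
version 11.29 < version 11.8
False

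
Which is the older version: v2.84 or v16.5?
v2.84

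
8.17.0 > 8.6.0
True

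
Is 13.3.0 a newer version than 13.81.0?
No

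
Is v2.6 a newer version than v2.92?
No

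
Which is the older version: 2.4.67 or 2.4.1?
2.4.1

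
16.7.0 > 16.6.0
True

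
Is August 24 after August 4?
Yes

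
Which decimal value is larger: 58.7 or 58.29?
58.7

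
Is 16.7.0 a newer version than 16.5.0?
Yes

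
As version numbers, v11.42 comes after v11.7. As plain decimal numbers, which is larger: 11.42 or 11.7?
11.7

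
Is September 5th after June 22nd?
Yes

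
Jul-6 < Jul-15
True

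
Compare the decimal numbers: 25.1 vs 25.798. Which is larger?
25.798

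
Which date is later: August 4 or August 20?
August 20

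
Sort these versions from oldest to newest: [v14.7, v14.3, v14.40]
[v14.3, v14.7, v14.40]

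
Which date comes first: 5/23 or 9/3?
5/23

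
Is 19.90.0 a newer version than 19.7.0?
Yes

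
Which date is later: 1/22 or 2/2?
2/2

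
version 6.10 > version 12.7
False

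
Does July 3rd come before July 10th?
Yes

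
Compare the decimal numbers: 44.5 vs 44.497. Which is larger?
44.5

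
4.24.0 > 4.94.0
False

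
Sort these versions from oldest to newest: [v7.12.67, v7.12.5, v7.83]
[v7.12.5, v7.12.67, v7.83]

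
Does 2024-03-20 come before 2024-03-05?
No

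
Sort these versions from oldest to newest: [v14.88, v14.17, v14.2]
[v14.2, v14.17, v14.88]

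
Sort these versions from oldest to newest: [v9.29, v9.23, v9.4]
[v9.4, v9.23, v9.29]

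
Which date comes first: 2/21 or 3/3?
2/21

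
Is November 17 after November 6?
Yes. Day 17 comes after day 6 in November — this is a date comparison, not a decimal one (the decimal 11.17 would be smaller than 11.6).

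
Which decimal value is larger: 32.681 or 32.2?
32.681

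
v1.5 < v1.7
True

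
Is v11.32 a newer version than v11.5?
Yes. Version numbers are compared segment by segment as integers, not as decimals: minor version 32 > 5, so v11.32 > v11.5 (even though the decimal 11.32 < 11.5).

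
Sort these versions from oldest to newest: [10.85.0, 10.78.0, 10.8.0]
[10.8.0, 10.78.0, 10.85.0]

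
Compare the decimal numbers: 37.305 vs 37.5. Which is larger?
37.5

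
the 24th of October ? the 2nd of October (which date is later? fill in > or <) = >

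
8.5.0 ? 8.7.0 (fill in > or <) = <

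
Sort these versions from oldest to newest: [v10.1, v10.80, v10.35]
[v10.1, v10.35, v10.80]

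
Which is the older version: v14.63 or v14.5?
v14.5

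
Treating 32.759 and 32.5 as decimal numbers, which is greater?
32.759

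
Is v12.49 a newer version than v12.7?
Yes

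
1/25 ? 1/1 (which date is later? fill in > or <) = >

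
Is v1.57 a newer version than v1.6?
Yes. Version numbers are compared segment by segment as integers, not as decimals: minor version 57 > 6, so v1.57 > v1.6 (even though the decimal 1.57 < 1.6).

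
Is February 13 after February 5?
Yes. Day 13 comes after day 5 in February — this is a date comparison, not a decimal one (the decimal 2.13 would be smaller than 2.5).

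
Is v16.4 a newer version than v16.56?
No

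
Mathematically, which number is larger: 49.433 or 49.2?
49.433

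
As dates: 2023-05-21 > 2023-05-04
True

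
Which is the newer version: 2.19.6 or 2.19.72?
2.19.72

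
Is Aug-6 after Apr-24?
Yes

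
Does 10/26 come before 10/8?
No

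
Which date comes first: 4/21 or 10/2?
4/21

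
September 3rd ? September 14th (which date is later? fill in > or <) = <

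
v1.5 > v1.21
False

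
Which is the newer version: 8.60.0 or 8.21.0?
8.60.0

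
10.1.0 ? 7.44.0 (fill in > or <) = >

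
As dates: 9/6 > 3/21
True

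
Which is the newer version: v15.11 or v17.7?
v17.7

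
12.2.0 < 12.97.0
True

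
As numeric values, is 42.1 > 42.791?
False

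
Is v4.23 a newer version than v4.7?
Yes. Version numbers are compared segment by segment as integers, not as decimals: minor version 23 > 7, so v4.23 > v4.7 (even though the decimal 4.23 < 4.7).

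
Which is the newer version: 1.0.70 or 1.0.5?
1.0.70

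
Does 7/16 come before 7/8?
No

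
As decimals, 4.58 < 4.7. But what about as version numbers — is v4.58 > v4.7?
True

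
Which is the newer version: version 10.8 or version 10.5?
version 10.8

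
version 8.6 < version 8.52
True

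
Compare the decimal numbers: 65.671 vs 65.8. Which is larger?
65.8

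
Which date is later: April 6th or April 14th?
April 14th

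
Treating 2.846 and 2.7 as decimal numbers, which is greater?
2.846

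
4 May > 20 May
False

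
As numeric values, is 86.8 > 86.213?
True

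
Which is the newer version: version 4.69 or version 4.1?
version 4.69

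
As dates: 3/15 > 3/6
True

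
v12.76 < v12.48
False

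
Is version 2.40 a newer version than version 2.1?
Yes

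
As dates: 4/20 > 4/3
True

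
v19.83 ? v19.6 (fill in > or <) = >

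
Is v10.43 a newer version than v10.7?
Yes. Version numbers are compared segment by segment as integers, not as decimals: minor version 43 > 7, so v10.43 > v10.7 (even though the decimal 10.43 < 10.7).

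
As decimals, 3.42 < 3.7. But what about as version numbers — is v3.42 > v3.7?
True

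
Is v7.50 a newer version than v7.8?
Yes. Version numbers are compared segment by segment as integers, not as decimals: minor version 50 > 8, so v7.50 > v7.8 (even though the decimal 7.50 < 7.8).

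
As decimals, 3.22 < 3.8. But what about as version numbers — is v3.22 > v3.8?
True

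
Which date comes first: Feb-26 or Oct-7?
Feb-26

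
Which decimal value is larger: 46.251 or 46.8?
46.8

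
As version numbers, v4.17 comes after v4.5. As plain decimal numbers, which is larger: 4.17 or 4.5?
4.5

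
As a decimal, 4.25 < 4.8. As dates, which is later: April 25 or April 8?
April 25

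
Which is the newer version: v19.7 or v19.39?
v19.39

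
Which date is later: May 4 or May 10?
May 10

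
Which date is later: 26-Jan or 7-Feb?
7-Feb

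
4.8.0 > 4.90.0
False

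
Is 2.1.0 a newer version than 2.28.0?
No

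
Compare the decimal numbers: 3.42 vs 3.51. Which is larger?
3.51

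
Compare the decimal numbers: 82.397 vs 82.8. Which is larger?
82.8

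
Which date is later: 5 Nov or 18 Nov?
18 Nov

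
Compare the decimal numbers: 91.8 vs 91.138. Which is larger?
91.8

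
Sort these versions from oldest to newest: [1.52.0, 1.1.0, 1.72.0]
[1.1.0, 1.52.0, 1.72.0]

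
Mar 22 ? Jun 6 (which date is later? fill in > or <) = <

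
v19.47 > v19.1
True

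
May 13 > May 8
True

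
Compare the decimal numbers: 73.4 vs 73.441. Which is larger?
73.441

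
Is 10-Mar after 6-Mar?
Yes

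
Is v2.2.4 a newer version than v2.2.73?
No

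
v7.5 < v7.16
True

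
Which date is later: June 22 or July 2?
July 2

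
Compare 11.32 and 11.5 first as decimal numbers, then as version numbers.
As decimals: 11.32 < 11.5. As versions: v11.32 > v11.5 (minor version 32 > 5).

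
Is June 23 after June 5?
Yes. Day 23 comes after day 5 in June — this is a date comparison, not a decimal one (the decimal 6.23 would be smaller than 6.5).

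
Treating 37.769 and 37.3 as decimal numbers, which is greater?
37.769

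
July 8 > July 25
False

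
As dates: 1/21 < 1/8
False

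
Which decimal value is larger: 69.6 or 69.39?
69.6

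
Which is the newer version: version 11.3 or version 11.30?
version 11.30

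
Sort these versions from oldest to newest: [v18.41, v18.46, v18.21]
[v18.21, v18.41, v18.46]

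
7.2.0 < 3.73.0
False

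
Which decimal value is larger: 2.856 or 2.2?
2.856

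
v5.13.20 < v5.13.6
False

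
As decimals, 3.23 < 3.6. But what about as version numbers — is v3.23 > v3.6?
True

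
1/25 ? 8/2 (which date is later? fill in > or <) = <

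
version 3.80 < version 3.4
False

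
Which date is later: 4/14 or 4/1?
4/14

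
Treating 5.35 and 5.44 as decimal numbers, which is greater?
5.44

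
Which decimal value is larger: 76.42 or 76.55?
76.55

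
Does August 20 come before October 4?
Yes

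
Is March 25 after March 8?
Yes. Day 25 comes after day 8 in March — this is a date comparison, not a decimal one (the decimal 3.25 would be smaller than 3.8).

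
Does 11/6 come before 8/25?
No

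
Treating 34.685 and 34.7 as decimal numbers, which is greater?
34.7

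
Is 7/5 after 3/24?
Yes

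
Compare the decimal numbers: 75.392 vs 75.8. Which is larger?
75.8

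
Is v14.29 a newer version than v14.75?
No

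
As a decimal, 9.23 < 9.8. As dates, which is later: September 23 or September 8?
September 23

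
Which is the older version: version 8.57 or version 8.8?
version 8.8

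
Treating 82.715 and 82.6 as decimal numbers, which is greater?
82.715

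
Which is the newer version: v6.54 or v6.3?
v6.54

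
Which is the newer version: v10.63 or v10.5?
v10.63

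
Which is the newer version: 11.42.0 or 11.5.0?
11.42.0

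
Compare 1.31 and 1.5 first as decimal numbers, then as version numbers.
As decimals: 1.31 < 1.5. As versions: v1.31 > v1.5 (minor version 31 > 5).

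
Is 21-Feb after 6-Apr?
No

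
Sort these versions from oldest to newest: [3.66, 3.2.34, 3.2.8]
[3.2.8, 3.2.34, 3.66]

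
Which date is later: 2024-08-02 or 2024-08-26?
2024-08-26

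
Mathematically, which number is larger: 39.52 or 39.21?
39.52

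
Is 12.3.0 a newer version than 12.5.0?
No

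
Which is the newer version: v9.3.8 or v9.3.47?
v9.3.47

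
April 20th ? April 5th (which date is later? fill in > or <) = >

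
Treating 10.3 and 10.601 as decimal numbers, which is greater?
10.601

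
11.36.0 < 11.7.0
False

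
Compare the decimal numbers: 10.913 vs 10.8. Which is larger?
10.913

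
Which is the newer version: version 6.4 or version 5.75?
version 6.4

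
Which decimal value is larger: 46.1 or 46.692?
46.692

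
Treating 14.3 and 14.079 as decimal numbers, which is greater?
14.3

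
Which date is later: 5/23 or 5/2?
5/23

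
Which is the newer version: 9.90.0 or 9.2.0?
9.90.0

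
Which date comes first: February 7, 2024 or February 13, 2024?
February 7, 2024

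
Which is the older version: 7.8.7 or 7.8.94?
7.8.7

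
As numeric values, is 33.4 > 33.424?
False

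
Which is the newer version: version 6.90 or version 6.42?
version 6.90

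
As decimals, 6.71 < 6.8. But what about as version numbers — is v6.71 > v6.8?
True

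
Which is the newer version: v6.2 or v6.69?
v6.69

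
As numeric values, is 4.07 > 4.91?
False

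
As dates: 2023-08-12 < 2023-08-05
False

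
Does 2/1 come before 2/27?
Yes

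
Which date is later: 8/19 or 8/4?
8/19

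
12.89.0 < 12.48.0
False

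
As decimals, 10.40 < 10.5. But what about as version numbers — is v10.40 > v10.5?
True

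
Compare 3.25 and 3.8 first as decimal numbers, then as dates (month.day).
As decimals: 3.25 < 3.8. As dates: 3/25 is later than 3/8 (day 25 > day 8).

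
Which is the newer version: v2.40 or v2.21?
v2.40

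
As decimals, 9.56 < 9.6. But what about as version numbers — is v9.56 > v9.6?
True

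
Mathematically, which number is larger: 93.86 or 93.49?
93.86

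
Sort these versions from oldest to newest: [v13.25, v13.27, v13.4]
[v13.4, v13.25, v13.27]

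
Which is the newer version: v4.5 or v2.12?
v4.5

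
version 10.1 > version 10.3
False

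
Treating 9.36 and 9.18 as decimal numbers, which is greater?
9.36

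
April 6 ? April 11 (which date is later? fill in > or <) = <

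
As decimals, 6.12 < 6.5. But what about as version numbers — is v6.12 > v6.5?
True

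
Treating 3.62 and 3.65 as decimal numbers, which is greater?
3.65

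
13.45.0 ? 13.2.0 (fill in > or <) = >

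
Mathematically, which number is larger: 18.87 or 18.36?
18.87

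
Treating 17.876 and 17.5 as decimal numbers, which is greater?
17.876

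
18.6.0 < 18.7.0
True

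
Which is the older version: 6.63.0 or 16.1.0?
6.63.0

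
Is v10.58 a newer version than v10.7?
Yes. Version numbers are compared segment by segment as integers, not as decimals: minor version 58 > 7, so v10.58 > v10.7 (even though the decimal 10.58 < 10.7).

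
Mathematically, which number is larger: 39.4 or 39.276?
39.4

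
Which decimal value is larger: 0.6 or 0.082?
0.6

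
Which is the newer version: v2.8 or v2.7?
v2.8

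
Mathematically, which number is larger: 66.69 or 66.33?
66.69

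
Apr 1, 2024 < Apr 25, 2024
True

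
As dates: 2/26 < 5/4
True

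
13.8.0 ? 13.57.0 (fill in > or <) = <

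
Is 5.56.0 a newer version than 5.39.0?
Yes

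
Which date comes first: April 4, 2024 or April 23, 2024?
April 4, 2024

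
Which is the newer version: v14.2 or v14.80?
v14.80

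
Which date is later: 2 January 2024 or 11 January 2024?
11 January 2024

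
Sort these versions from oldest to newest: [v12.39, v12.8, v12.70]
[v12.8, v12.39, v12.70]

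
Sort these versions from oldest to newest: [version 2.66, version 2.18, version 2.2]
[version 2.2, version 2.18, version 2.66]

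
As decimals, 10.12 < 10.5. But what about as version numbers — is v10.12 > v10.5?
True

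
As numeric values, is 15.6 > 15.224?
True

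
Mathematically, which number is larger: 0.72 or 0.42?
0.72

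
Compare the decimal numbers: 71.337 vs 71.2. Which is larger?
71.337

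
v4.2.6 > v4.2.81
False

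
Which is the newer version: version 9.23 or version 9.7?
version 9.23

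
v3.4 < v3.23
True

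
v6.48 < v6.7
False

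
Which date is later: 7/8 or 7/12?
7/12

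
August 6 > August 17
False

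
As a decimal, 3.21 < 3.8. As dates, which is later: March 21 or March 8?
March 21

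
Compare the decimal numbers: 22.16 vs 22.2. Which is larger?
22.2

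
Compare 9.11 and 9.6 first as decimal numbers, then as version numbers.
As decimals: 9.11 < 9.6. As versions: v9.11 > v9.6 (minor version 11 > 6).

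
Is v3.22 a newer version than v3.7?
Yes. Version numbers are compared segment by segment as integers, not as decimals: minor version 22 > 7, so v3.22 > v3.7 (even though the decimal 3.22 < 3.7).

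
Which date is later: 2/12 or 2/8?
2/12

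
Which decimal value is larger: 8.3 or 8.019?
8.3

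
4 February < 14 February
True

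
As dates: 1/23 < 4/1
True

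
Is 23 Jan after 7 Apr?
No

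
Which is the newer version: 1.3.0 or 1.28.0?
1.28.0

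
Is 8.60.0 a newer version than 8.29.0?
Yes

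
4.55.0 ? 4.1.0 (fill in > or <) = >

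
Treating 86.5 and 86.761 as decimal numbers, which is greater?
86.761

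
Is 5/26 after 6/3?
No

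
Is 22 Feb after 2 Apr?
No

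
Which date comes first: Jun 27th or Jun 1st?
Jun 1st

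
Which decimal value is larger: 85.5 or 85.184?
85.5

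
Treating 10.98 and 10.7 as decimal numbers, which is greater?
10.98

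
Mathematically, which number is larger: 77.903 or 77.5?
77.903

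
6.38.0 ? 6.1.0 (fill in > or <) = >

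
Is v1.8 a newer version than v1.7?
Yes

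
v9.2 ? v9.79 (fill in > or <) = <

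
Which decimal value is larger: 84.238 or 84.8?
84.8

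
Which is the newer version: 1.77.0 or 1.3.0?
1.77.0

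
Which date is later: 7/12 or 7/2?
7/12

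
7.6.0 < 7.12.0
True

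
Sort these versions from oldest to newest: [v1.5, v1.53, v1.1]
[v1.1, v1.5, v1.53]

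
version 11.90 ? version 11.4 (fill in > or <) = >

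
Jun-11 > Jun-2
True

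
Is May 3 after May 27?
No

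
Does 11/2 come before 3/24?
No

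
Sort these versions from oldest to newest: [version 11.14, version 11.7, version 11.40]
[version 11.7, version 11.14, version 11.40]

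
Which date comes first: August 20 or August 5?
August 5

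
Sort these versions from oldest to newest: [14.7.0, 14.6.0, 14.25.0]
[14.6.0, 14.7.0, 14.25.0]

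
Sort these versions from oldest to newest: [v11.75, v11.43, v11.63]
[v11.43, v11.63, v11.75]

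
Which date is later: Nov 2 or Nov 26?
Nov 26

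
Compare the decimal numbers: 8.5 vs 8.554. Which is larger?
8.554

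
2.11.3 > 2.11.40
False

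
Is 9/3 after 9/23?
No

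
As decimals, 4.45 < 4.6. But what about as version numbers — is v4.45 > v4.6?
True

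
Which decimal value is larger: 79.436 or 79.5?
79.5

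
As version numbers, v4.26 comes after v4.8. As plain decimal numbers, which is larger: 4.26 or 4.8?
4.8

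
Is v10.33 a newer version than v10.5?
Yes. Version numbers are compared segment by segment as integers, not as decimals: minor version 33 > 5, so v10.33 > v10.5 (even though the decimal 10.33 < 10.5).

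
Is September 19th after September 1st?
Yes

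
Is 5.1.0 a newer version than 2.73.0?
Yes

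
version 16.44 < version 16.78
True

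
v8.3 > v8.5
False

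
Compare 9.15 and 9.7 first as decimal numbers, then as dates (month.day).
As decimals: 9.15 < 9.7. As dates: 9/15 is later than 9/7 (day 15 > day 7).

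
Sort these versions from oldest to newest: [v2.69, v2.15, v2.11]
[v2.11, v2.15, v2.69]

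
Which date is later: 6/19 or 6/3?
6/19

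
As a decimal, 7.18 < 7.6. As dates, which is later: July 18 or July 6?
July 18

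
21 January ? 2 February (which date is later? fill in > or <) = <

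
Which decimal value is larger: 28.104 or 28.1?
28.104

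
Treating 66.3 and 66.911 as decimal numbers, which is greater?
66.911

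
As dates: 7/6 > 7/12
False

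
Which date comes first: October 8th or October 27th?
October 8th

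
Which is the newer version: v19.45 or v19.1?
v19.45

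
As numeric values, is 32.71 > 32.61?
True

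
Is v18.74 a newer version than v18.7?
Yes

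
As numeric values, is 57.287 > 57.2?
True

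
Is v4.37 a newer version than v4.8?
Yes. Version numbers are compared segment by segment as integers, not as decimals: minor version 37 > 8, so v4.37 > v4.8 (even though the decimal 4.37 < 4.8).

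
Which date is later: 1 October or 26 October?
26 October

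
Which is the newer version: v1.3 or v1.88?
v1.88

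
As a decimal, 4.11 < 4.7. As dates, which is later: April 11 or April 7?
April 11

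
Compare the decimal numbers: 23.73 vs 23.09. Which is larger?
23.73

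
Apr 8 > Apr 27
False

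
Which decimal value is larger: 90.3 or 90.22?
90.3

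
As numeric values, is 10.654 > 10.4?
True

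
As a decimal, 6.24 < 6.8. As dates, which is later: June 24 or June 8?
June 24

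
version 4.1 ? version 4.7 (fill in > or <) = <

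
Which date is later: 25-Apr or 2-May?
2-May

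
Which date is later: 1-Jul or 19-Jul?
19-Jul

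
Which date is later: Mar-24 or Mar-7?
Mar-24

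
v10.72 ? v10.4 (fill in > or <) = >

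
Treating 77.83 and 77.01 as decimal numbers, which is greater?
77.83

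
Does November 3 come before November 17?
Yes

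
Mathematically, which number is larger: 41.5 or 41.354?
41.5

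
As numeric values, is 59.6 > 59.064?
True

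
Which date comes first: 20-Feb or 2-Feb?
2-Feb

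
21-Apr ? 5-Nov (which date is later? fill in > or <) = <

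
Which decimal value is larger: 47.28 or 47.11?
47.28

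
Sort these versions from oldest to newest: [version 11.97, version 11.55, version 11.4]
[version 11.4, version 11.55, version 11.97]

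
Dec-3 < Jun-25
False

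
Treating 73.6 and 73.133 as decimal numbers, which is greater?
73.6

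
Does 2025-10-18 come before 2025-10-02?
No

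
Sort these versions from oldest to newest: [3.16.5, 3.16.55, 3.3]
[3.3, 3.16.5, 3.16.55]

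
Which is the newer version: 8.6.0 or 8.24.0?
8.24.0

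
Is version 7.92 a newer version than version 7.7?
Yes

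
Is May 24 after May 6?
Yes. Day 24 comes after day 6 in May — this is a date comparison, not a decimal one (the decimal 5.24 would be smaller than 5.6).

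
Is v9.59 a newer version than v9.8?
Yes. Version numbers are compared segment by segment as integers, not as decimals: minor version 59 > 8, so v9.59 > v9.8 (even though the decimal 9.59 < 9.8).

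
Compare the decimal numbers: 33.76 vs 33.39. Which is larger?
33.76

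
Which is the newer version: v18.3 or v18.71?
v18.71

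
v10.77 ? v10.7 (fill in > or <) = >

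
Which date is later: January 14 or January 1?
January 14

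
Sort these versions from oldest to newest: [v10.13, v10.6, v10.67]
[v10.6, v10.13, v10.67]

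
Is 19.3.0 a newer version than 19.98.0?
No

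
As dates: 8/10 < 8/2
False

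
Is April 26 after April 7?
Yes. Day 26 comes after day 7 in April — this is a date comparison, not a decimal one (the decimal 4.26 would be smaller than 4.7).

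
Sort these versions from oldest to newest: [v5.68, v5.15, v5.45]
[v5.15, v5.45, v5.68]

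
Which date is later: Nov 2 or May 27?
Nov 2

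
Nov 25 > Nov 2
True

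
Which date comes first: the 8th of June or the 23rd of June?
the 8th of June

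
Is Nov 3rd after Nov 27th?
No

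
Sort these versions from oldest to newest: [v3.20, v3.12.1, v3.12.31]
[v3.12.1, v3.12.31, v3.20]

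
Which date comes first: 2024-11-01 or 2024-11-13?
2024-11-01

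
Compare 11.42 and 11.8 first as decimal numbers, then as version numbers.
As decimals: 11.42 < 11.8. As versions: v11.42 > v11.8 (minor version 42 > 8).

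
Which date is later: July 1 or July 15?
July 15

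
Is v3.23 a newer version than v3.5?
Yes. Version numbers are compared segment by segment as integers, not as decimals: minor version 23 > 5, so v3.23 > v3.5 (even though the decimal 3.23 < 3.5).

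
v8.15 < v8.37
True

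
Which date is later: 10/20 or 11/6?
11/6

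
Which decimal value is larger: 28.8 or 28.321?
28.8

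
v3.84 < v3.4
False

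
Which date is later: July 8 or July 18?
July 18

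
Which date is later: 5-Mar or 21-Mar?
21-Mar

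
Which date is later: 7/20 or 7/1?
7/20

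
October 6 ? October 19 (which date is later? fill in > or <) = <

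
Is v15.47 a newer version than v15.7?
Yes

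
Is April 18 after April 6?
Yes. Day 18 comes after day 6 in April — this is a date comparison, not a decimal one (the decimal 4.18 would be smaller than 4.6).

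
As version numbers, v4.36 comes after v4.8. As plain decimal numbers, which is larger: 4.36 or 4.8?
4.8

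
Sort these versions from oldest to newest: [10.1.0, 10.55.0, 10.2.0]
[10.1.0, 10.2.0, 10.55.0]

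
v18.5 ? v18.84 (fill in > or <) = <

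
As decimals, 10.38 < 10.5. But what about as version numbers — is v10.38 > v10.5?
True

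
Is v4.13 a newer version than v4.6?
Yes. Version numbers are compared segment by segment as integers, not as decimals: minor version 13 > 6, so v4.13 > v4.6 (even though the decimal 4.13 < 4.6).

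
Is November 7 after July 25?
Yes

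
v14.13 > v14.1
True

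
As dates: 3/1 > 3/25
False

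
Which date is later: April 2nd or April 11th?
April 11th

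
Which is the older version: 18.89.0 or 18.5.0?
18.5.0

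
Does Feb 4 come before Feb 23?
Yes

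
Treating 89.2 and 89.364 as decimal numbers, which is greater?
89.364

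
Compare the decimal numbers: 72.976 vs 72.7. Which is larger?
72.976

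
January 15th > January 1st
True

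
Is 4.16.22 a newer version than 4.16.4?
Yes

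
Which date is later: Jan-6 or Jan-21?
Jan-21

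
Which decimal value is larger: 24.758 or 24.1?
24.758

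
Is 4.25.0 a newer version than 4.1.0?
Yes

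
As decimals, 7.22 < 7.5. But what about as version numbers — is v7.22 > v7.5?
True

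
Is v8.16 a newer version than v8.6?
Yes. Version numbers are compared segment by segment as integers, not as decimals: minor version 16 > 6, so v8.16 > v8.6 (even though the decimal 8.16 < 8.6).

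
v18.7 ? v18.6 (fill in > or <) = >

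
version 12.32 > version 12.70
False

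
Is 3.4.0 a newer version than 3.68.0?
No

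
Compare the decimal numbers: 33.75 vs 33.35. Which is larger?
33.75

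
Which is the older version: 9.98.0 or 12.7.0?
9.98.0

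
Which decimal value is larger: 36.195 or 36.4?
36.4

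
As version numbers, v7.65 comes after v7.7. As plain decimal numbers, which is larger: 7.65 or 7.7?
7.7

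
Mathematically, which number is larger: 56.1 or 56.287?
56.287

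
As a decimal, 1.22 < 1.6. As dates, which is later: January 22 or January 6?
January 22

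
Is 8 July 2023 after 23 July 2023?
No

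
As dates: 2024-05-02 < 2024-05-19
True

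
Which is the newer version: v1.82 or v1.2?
v1.82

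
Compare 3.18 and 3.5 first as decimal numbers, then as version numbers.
As decimals: 3.18 < 3.5. As versions: v3.18 > v3.5 (minor version 18 > 5).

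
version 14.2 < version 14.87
True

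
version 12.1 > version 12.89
False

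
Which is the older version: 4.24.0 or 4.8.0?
4.8.0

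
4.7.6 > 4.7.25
False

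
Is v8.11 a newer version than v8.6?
Yes. Version numbers are compared segment by segment as integers, not as decimals: minor version 11 > 6, so v8.11 > v8.6 (even though the decimal 8.11 < 8.6).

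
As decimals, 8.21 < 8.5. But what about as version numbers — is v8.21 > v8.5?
True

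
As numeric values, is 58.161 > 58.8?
False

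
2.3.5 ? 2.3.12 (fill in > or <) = <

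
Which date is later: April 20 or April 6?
April 20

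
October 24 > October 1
True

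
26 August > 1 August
True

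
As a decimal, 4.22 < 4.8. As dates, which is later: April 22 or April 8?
April 22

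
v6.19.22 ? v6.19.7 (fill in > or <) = >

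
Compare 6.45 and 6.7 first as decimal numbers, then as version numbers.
As decimals: 6.45 < 6.7. As versions: v6.45 > v6.7 (minor version 45 > 7).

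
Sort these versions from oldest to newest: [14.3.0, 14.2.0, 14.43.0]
[14.2.0, 14.3.0, 14.43.0]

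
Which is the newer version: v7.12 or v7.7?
v7.12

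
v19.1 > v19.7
False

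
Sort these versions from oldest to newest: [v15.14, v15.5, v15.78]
[v15.5, v15.14, v15.78]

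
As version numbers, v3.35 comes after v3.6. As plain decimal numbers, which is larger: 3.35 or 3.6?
3.6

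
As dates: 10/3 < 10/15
True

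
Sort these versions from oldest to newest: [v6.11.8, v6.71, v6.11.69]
[v6.11.8, v6.11.69, v6.71]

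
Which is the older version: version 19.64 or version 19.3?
version 19.3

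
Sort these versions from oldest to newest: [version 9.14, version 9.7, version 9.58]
[version 9.7, version 9.14, version 9.58]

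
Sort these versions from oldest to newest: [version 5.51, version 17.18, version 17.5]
[version 5.51, version 17.5, version 17.18]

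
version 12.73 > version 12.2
True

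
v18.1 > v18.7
False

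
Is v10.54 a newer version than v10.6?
Yes. Version numbers are compared segment by segment as integers, not as decimals: minor version 54 > 6, so v10.54 > v10.6 (even though the decimal 10.54 < 10.6).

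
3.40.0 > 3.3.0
True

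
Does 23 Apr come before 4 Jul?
Yes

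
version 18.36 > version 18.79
False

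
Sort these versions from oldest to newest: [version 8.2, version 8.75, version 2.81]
[version 2.81, version 8.2, version 8.75]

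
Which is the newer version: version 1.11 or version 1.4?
version 1.11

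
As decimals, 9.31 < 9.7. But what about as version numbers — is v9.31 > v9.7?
True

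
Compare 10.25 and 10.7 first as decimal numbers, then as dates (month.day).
As decimals: 10.25 < 10.7. As dates: 10/25 is later than 10/7 (day 25 > day 7).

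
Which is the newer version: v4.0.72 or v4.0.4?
v4.0.72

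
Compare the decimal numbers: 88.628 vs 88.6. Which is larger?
88.628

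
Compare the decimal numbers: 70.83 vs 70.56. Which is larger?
70.83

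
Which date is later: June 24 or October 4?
October 4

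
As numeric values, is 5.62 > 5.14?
True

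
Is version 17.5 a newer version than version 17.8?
No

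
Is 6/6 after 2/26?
Yes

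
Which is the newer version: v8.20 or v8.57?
v8.57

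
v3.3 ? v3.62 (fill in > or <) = <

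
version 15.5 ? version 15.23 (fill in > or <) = <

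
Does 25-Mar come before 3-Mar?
No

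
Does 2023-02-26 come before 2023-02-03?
No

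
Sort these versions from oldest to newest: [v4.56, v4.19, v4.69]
[v4.19, v4.56, v4.69]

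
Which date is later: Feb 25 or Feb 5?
Feb 25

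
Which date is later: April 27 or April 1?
April 27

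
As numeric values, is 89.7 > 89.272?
True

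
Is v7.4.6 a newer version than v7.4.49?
No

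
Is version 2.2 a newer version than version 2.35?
No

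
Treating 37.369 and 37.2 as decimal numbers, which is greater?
37.369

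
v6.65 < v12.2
True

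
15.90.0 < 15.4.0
False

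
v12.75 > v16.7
False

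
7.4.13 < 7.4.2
False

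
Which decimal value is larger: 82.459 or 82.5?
82.5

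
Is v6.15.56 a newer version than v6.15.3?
Yes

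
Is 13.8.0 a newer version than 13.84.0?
No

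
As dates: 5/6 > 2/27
True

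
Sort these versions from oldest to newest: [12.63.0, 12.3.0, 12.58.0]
[12.3.0, 12.58.0, 12.63.0]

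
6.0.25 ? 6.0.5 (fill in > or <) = >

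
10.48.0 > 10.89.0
False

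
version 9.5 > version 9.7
False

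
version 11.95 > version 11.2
True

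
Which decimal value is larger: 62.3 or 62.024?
62.3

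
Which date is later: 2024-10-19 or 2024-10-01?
2024-10-19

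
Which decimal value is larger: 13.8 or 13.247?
13.8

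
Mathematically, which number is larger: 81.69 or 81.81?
81.81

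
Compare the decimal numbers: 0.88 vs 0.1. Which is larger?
0.88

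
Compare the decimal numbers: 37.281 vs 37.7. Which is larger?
37.7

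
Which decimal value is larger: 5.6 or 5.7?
5.7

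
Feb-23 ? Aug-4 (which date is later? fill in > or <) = <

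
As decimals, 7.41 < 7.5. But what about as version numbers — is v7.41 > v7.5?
True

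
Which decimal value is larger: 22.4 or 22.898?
22.898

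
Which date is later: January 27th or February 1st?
February 1st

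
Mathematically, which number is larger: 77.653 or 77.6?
77.653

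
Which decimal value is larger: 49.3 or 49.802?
49.802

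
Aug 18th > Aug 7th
True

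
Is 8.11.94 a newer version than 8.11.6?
Yes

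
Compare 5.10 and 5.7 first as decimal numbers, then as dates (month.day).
As decimals: 5.10 < 5.7. As dates: 5/10 is later than 5/7 (day 10 > day 7).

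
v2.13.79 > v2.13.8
True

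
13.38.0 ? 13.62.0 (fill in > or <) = <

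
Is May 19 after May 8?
Yes. Day 19 comes after day 8 in May — this is a date comparison, not a decimal one (the decimal 5.19 would be smaller than 5.8).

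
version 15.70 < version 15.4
False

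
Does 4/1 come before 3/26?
No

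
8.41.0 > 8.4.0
True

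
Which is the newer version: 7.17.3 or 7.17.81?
7.17.81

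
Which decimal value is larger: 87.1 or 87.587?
87.587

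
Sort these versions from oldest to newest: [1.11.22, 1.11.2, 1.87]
[1.11.2, 1.11.22, 1.87]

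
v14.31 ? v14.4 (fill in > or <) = >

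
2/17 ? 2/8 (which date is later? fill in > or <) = >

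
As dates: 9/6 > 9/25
False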